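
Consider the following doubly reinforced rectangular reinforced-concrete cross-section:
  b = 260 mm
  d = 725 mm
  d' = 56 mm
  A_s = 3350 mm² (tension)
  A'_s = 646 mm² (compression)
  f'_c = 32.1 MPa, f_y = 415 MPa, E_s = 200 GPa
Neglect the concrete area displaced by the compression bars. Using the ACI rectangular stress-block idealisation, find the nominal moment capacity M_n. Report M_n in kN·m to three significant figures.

M_n ≈ 904 kN·m

Assume both tension and compression steel yield.
Net tension couple steel: A_s − A'_s = 2704 mm².
a = (A_s − A'_s) f_y / (0.85 f'_c b) = 1122160/(0.85 × 32.1 × 260) = 158.18 mm.
c = a/β₁ = 158.18/0.821 = 192.67 mm; ε'_s = 0.003(c − d')/c = 0.0021 ≥ f_y/E_s = 0.0021, so compression steel does yield.
M_n = (A_s − A'_s) f_y (d − a/2) + A'_s f_y (d − d') = [1122160 × (725 − 79.09) + 268090 × (725 − 56)] × 10⁻⁶ = 724.81 + 179.35 = 904.16 kN·m.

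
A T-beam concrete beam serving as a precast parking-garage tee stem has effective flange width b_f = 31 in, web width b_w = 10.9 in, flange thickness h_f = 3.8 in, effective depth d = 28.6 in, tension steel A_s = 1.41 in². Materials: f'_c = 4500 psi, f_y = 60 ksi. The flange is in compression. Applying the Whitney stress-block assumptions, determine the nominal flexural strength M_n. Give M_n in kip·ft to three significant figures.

M_n ≈ 199 kip·ft

Tension: T = A_s f_y = 1.41 × 60 = 84.6 kips.
Try a within the flange: a = T/(0.85 f'_c b_f) = 84.6/(0.85 × 4.5 × 31) = 0.713 in.
Since a = 0.713 ≤ h_f = 3.8 in, the stress block lies entirely in the flange; analyse as a rectangular beam of width b_f.
M_n = T(d − a/2) = 84.6 × (28.6 − 0.3565) = 2389.4 kip·in.
M_n = 2389.4/12 = 199.12 kip·ft.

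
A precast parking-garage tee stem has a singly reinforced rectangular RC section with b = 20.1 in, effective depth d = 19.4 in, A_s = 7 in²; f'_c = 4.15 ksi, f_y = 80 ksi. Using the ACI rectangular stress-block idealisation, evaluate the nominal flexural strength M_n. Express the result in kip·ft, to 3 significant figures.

T = A_s f_y = 7 × 80 = 560 kips.
a = T/(0.85 f'_c b) = 560/(0.85 × 4.15 × 20.1) = 7.898 in.
M_n = T(d − a/2) = 560 × (19.4 − 3.949) = 8652.6 kip·in = 8652.6/12 = 721.05 kip·ft.

M_n ≈ 721 kip·ft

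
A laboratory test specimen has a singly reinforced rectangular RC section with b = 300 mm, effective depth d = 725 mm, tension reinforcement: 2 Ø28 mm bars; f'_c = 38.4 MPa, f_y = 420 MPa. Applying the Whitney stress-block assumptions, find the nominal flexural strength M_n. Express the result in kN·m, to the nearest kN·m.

M_n ≈ 361 kN·m

A_s = 2 × 616 = 1232 mm².
T = A_s f_y = 1232 × 420 = 517440 N = 517.44 kN.
From C = T: a = T/(0.85 f'_c b) = 517440/(0.85 × 38.4 × 300) = 52.84 mm.
M_n = T(d − a/2) = 517.44 kN × (725 − 26.42) mm = 361.47 kN·m.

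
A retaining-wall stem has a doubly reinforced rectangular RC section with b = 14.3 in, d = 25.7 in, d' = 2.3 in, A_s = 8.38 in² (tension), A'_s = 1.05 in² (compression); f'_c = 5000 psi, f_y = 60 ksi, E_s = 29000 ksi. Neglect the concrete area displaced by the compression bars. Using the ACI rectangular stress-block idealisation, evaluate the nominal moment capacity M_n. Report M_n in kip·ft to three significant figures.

M_n ≈ 932 kip·ft

Assume both steels yield.
a = (A_s − A'_s) f_y/(0.85 f'_c b) = (8.38 − 1.05) × 60/(0.85 × 5 × 14.3) = 7.237 in.
c = a/β₁ = 7.237/0.8 = 9.046 in; ε'_s = 0.003(c − d')/c = 0.0022 ≥ ε_y = 0.0021, so the compression steel yields.
M_n = (A_s − A'_s) f_y (d − a/2) + A'_s f_y (d − d') = 439.8 × (25.7 − 3.6185) + 63 × (25.7 − 2.3) = 9711.4 + 1474.2 = 11185.6 kip·in = 11185.6/12 = 932.13 kip·ft.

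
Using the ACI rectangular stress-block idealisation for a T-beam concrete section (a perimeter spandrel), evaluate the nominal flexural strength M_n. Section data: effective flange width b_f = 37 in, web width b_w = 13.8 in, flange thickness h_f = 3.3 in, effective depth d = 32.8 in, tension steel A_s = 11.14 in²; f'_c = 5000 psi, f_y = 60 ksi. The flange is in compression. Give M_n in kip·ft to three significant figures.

Tension: T = A_s f_y = 11.14 × 60 = 668.4 kips.
Try a within the flange: a = T/(0.85 f'_c b_f) = 668.4/(0.85 × 5 × 37) = 4.251 in.
a = 4.251 > h_f = 3.3 in: the block extends into the web. Split into flange-overhang and web parts.
C_f = 0.85 f'_c (b_f − b_w) h_f = 0.85 × 5 × (37 − 13.8) × 3.3 = 325.4 kips.
Remaining web compression depth: a_w = (T − C_f)/(0.85 f'_c b_w) = (668.4 − 325.4)/(0.85 × 5 × 13.8) = 5.848 in.
M_n = C_f(d − h_f/2) + (T − C_f)(d − a_w/2) = 325.4 × (32.8 − 1.65) + 343 × (32.8 − 2.924) = 10136.2 + 10247.5 = 20383.7 kip·in.
M_n = 20383.7/12 = 1698.64 kip·ft.

M_n ≈ 1700 kip·ft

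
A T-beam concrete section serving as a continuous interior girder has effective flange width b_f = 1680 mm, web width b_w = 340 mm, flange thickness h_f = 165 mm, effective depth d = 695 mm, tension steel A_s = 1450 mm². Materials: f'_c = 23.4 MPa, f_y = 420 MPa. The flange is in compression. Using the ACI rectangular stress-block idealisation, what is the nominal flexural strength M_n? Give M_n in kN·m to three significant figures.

M_n ≈ 418 kN·m

Tension: T = A_s f_y = 1450 × 420 = 609000 N.
Try a within the flange: a = T/(0.85 f'_c b_f) = 609000/(0.85 × 23.4 × 1680) = 18.23 mm.
Since a = 18.23 ≤ h_f = 165 mm, the stress block lies entirely in the flange; analyse as a rectangular beam of width b_f.
M_n = T(d − a/2) = 609000 × (695 − 9.115) = 417.70 × 10⁶ N·mm.
M_n = 417.70 kN·m.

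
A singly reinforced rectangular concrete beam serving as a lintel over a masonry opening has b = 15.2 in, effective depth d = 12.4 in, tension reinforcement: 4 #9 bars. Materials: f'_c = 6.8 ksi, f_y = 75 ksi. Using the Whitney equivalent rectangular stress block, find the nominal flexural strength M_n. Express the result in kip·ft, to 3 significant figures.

A_s = 4 × 1 = 4 in².
T = A_s f_y = 4 × 75 = 300 kips.
a = T/(0.85 f'_c b) = 300/(0.85 × 6.8 × 15.2) = 3.415 in.
M_n = T(d − a/2) = 300 × (12.4 − 1.7075) = 3207.8 kip·in = 3207.8/12 = 267.32 kip·ft.

M_n ≈ 267 kip·ft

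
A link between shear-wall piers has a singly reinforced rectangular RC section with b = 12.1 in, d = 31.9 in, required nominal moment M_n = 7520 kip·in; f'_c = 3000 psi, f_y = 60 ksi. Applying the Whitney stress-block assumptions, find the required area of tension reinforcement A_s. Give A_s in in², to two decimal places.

A_s ≈ 4.56 in²

From M_n = 0.85 f'_c a b (d − a/2):
a = d − √(d² − 2M_n/(0.85 f'_c b)) = 31.9 − √(31.9² − 2 × 7520/(0.85 × 3 × 12.1)) = 8.875 in.
A_s = 0.85 f'_c a b / f_y = 0.85 × 3 × 8.875 × 12.1 / 60 = 4.564 in².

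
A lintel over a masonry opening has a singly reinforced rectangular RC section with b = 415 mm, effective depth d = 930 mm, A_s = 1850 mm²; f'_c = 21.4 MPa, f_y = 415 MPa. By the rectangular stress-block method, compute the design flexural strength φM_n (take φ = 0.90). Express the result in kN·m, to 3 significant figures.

φM_n ≈ 607 kN·m

T = A_s f_y = 1850 × 415 = 767750 N = 767.75 kN.
From C = T: a = T/(0.85 f'_c b) = 767750/(0.85 × 21.4 × 415) = 101.70 mm.
M_n = T(d − a/2) = 767.75 kN × (930 − 50.85) mm = 674.97 kN·m.
φM_n = 0.90 × 674.97 = 607.47 kN·m.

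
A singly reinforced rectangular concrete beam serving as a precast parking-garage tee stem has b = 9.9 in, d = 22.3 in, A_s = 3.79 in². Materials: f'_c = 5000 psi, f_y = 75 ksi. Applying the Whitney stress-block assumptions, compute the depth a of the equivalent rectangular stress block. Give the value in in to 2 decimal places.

T = A_s f_y = 3.79 × 75 = 284.25 kips.
a = T/(0.85 f'_c b) = 284.25/(0.85 × 5 × 9.9) = 6.76 in.

a ≈ 6.76 in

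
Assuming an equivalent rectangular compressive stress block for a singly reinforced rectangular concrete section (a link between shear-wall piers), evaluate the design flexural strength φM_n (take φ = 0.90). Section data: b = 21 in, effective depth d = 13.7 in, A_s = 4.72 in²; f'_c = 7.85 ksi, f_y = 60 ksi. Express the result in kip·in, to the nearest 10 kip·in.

φM_n ≈ 3230 kip·in

T = A_s f_y = 4.72 × 60 = 283.2 kips.
a = T/(0.85 f'_c b) = 283.2/(0.85 × 7.85 × 21) = 2.021 in.
M_n = T(d − a/2) = 283.2 × (13.7 − 1.0105) = 3593.7 kip·in.
φM_n = 0.90 × 3593.7 = 3234.3 kip·in.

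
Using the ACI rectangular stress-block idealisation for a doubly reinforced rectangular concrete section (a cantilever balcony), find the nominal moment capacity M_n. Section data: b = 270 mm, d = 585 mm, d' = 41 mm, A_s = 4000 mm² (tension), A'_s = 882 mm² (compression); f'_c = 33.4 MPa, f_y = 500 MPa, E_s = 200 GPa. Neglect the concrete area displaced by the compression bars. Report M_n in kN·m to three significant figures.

M_n ≈ 993 kN·m

Assume both tension and compression steel yield.
Net tension couple steel: A_s − A'_s = 3118 mm².
a = (A_s − A'_s) f_y / (0.85 f'_c b) = 1559000/(0.85 × 33.4 × 270) = 203.38 mm.
c = a/β₁ = 203.38/0.811 = 250.78 mm; ε'_s = 0.003(c − d')/c = 0.0025 ≥ f_y/E_s = 0.0025, so compression steel does yield.
M_n = (A_s − A'_s) f_y (d − a/2) + A'_s f_y (d − d') = [1559000 × (585 − 101.69) + 441000 × (585 − 41)] × 10⁻⁶ = 753.48 + 239.90 = 993.38 kN·m.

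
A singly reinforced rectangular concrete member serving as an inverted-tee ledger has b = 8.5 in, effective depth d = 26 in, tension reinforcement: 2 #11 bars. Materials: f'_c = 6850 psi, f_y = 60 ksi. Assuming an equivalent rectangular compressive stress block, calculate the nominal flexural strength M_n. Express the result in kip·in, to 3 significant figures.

M_n ≈ 4510 kip·in

A_s = 2 × 1.56 = 3.12 in².
T = A_s f_y = 3.12 × 60 = 187.2 kips.
a = T/(0.85 f'_c b) = 187.2/(0.85 × 6.85 × 8.5) = 3.782 in.
M_n = T(d − a/2) = 187.2 × (26 − 1.891) = 4513.2 kip·in.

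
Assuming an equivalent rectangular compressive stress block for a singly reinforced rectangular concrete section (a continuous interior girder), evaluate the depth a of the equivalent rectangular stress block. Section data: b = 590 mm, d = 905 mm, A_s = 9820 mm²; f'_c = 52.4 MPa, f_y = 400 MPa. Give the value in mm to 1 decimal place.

T = A_s f_y = 9820 × 400 = 3928000 N = 3928 kN.
Setting C = 0.85 f'_c a b equal to T: a = 3928000/(0.85 × 52.4 × 590) = 149.5 mm.

a ≈ 149.5 mm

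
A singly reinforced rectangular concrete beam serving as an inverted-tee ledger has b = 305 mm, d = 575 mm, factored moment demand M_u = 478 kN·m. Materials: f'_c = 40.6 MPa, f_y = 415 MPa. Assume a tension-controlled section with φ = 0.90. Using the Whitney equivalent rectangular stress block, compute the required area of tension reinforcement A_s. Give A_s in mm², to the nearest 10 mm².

M_n = M_u/φ = 478/0.90 = 531.111 kN·m.
With M_n = 0.85 f'_c a b (d − a/2), solve the quadratic for a:
a = d − √(d² − 2M_n/(0.85 f'_c b)) = 575 − √(575² − 2 × 531.111×10⁶/(0.85 × 40.6 × 305)) = 95.72 mm.
A_s = 0.85 f'_c a b / f_y = 0.85 × 40.6 × 95.72 × 305 / 415 = 2427.7 mm².

A_s ≈ 2430 mm²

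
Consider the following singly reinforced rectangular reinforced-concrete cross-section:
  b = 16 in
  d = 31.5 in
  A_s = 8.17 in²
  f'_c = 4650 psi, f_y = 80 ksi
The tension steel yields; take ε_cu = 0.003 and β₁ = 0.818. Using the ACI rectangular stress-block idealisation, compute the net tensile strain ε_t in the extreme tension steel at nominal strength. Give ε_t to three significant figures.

a = A_s f_y/(0.85 f'_c b) = 10.335 in.
β₁ = 0.818, so c = a/β₁ = 10.335/0.818 = 12.634 in.
From the linear strain diagram with ε_cu = 0.003: ε_t = 0.003 (d − c)/c = 0.003 × (31.5 − 12.634)/12.634 = 0.00448.
ε_t is between 0.004 and 0.005 — transition zone.

ε_t ≈ 0.00448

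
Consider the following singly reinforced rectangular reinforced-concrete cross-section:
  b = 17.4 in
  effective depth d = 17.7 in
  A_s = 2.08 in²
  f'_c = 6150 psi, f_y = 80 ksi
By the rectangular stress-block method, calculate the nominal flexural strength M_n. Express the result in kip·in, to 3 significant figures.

M_n ≈ 2790 kip·in

T = A_s f_y = 2.08 × 80 = 166.4 kips.
a = T/(0.85 f'_c b) = 166.4/(0.85 × 6.15 × 17.4) = 1.829 in.
M_n = T(d − a/2) = 166.4 × (17.7 − 0.9145) = 2793.1 kip·in.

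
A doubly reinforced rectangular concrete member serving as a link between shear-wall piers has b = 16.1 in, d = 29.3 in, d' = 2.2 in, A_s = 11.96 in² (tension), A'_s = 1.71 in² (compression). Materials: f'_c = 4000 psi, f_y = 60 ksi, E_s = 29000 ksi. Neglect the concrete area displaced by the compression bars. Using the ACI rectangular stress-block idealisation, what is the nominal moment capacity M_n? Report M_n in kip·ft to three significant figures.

M_n ≈ 1450 kip·ft

Assume both steels yield.
a = (A_s − A'_s) f_y/(0.85 f'_c b) = (11.96 − 1.71) × 60/(0.85 × 4 × 16.1) = 11.235 in.
c = a/β₁ = 11.235/0.85 = 13.218 in; ε'_s = 0.003(c − d')/c = 0.0025 ≥ ε_y = 0.0021, so the compression steel yields.
M_n = (A_s − A'_s) f_y (d − a/2) + A'_s f_y (d − d') = 615 × (29.3 − 5.6175) + 102.6 × (29.3 − 2.2) = 14564.7 + 2780.5 = 17345.2 kip·in = 17345.2/12 = 1445.43 kip·ft.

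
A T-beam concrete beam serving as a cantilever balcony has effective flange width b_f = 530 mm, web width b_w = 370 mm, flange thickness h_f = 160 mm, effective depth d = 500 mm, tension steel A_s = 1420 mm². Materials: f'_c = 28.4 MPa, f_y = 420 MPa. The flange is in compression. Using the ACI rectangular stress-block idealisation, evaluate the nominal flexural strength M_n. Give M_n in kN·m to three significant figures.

M_n ≈ 284 kN·m

Tension: T = A_s f_y = 1420 × 420 = 596400 N.
Try a within the flange: a = T/(0.85 f'_c b_f) = 596400/(0.85 × 28.4 × 530) = 46.61 mm.
Since a = 46.61 ≤ h_f = 160 mm, the stress block lies entirely in the flange; analyse as a rectangular beam of width b_f.
M_n = T(d − a/2) = 596400 × (500 − 23.305) = 284.30 × 10⁶ N·mm.
M_n = 284.30 kN·m.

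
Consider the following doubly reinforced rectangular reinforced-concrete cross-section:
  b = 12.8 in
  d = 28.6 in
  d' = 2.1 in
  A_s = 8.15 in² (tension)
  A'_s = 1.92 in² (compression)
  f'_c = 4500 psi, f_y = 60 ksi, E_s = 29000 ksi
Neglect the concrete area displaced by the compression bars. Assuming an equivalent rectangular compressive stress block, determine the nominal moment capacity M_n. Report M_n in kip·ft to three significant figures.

Assume both steels yield.
a = (A_s − A'_s) f_y/(0.85 f'_c b) = (8.15 − 1.92) × 60/(0.85 × 4.5 × 12.8) = 7.635 in.
c = a/β₁ = 7.635/0.825 = 9.255 in; ε'_s = 0.003(c − d')/c = 0.0023 ≥ ε_y = 0.0021, so the compression steel yields.
M_n = (A_s − A'_s) f_y (d − a/2) + A'_s f_y (d − d') = 373.8 × (28.6 − 3.8175) + 115.2 × (28.6 − 2.1) = 9263.7 + 3052.8 = 12316.5 kip·in = 12316.5/12 = 1026.38 kip·ft.

M_n ≈ 1030 kip·ft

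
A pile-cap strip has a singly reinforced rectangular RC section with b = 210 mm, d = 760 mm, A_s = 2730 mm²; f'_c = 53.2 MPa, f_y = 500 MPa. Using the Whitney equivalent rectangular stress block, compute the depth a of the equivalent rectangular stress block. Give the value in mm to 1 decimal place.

T = A_s f_y = 2730 × 500 = 1365000 N = 1365 kN.
Setting C = 0.85 f'_c a b equal to T: a = 1365000/(0.85 × 53.2 × 210) = 143.7 mm.

a ≈ 143.7 mm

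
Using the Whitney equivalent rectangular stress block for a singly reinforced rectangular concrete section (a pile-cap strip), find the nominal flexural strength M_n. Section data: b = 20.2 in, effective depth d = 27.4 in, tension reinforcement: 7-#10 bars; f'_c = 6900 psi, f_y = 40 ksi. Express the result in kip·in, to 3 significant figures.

A_s = 7 × 1.27 = 8.89 in².
T = A_s f_y = 8.89 × 40 = 355.6 kips.
a = T/(0.85 f'_c b) = 355.6/(0.85 × 6.9 × 20.2) = 3.002 in.
M_n = T(d − a/2) = 355.6 × (27.4 − 1.501) = 9209.7 kip·in.

M_n ≈ 9210 kip·in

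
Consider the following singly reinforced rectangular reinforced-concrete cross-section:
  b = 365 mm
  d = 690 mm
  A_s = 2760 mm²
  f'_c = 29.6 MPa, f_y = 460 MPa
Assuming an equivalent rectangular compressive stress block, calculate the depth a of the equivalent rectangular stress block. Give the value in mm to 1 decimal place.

a ≈ 138.2 mm

T = A_s f_y = 2760 × 460 = 1269600 N = 1269.6 kN.
Setting C = 0.85 f'_c a b equal to T: a = 1269600/(0.85 × 29.6 × 365) = 138.2 mm.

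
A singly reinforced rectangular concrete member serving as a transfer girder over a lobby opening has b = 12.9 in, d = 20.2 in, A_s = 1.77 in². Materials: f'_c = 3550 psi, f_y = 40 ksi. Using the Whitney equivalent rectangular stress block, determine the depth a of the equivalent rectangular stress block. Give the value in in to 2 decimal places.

a ≈ 1.82 in

T = A_s f_y = 1.77 × 40 = 70.8 kips.
a = T/(0.85 f'_c b) = 70.8/(0.85 × 3.55 × 12.9) = 1.82 in.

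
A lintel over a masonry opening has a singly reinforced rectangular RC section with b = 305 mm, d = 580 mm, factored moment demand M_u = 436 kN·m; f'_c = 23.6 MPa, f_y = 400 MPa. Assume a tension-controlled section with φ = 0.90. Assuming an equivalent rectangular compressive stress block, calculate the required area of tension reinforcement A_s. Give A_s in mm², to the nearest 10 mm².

A_s ≈ 2420 mm²

M_n = M_u/φ = 436/0.90 = 484.444 kN·m.
With M_n = 0.85 f'_c a b (d − a/2), solve the quadratic for a:
a = d − √(d² − 2M_n/(0.85 f'_c b)) = 580 − √(580² − 2 × 484.444×10⁶/(0.85 × 23.6 × 305)) = 158.05 mm.
A_s = 0.85 f'_c a b / f_y = 0.85 × 23.6 × 158.05 × 305 / 400 = 2417.5 mm².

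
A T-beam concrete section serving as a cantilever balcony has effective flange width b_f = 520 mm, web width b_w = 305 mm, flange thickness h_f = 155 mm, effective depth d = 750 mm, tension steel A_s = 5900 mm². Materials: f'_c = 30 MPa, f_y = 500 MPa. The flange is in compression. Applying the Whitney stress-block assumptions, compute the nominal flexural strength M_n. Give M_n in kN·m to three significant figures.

Tension: T = A_s f_y = 5900 × 500 = 2950000 N.
Try a within the flange: a = T/(0.85 f'_c b_f) = 2950000/(0.85 × 30 × 520) = 222.47 mm.
a = 222.47 > h_f = 155 mm: the block extends into the web. Split into flange-overhang and web parts.
C_f = 0.85 f'_c (b_f − b_w) h_f = 0.85 × 30 × (520 − 305) × 155 = 849788 N.
Remaining web compression depth: a_w = (T − C_f)/(0.85 f'_c b_w) = (2950000 − 849788)/(0.85 × 30 × 305) = 270.04 mm.
M_n = C_f(d − h_f/2) + (T − C_f)(d − a_w/2) = 849788 × (750 − 77.5) + 2100212 × (750 − 135.02) = 571.48 + 1291.59 = 1863.07 × 10⁶ N·mm.
M_n = 1863.07 kN·m.

M_n ≈ 1860 kN·m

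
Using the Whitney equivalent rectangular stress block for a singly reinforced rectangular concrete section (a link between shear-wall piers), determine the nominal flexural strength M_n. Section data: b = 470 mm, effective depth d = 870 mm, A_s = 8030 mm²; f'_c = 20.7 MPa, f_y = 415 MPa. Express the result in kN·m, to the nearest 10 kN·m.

M_n ≈ 2230 kN·m

T = A_s f_y = 8030 × 415 = 3332450 N = 3332.45 kN.
From C = T: a = T/(0.85 f'_c b) = 3332450/(0.85 × 20.7 × 470) = 402.97 mm.
M_n = T(d − a/2) = 3332.45 kN × (870 − 201.485) mm = 2227.79 kN·m.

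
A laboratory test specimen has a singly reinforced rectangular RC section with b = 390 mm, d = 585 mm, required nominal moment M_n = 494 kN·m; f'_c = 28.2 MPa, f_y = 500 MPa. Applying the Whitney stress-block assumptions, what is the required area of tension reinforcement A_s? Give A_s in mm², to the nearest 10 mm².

With M_n = 0.85 f'_c a b (d − a/2), solve the quadratic for a:
a = d − √(d² − 2M_n/(0.85 f'_c b)) = 585 − √(585² − 2 × 494×10⁶/(0.85 × 28.2 × 390)) = 98.65 mm.
A_s = 0.85 f'_c a b / f_y = 0.85 × 28.2 × 98.65 × 390 / 500 = 1844.4 mm².

A_s ≈ 1840 mm²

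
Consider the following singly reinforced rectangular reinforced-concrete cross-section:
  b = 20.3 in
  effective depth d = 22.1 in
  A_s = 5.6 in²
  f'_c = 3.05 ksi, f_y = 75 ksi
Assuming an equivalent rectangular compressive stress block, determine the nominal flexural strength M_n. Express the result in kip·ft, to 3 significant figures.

M_n ≈ 634 kip·ft

T = A_s f_y = 5.6 × 75 = 420 kips.
a = T/(0.85 f'_c b) = 420/(0.85 × 3.05 × 20.3) = 7.981 in.
M_n = T(d − a/2) = 420 × (22.1 − 3.9905) = 7606.0 kip·in = 7606.0/12 = 633.83 kip·ft.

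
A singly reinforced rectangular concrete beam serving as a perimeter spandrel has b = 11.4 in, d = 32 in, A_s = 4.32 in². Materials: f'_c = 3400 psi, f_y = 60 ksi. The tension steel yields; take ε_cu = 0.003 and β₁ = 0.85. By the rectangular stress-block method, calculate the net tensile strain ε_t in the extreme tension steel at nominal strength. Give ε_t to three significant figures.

ε_t ≈ 0.00737

a = A_s f_y/(0.85 f'_c b) = 7.867 in.
β₁ = 0.85, so c = a/β₁ = 7.867/0.85 = 9.255 in.
From the linear strain diagram with ε_cu = 0.003: ε_t = 0.003 (d − c)/c = 0.003 × (32 − 9.255)/9.255 = 0.00737.
Since ε_t ≥ 0.005, the section is tension-controlled.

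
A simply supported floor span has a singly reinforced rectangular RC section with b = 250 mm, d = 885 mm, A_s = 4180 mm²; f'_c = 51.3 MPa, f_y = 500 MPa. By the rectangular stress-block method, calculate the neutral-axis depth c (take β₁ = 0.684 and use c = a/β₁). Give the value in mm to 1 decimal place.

T = A_s f_y = 4180 × 500 = 2090000 N = 2090 kN.
Setting C = 0.85 f'_c a b equal to T: a = 2090000/(0.85 × 51.3 × 250) = 191.721 mm.
With β₁ = 0.684, c = a/β₁ = 191.721/0.684 = 280.3 mm.

c ≈ 280.3 mm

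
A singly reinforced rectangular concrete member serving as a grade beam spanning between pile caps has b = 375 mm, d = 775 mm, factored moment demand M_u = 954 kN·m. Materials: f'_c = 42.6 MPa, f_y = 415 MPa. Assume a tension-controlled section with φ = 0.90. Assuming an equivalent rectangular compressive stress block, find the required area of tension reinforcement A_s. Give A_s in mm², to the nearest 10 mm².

A_s ≈ 3540 mm²

M_n = M_u/φ = 954/0.90 = 1060 kN·m.
With M_n = 0.85 f'_c a b (d − a/2), solve the quadratic for a:
a = d − √(d² − 2M_n/(0.85 f'_c b)) = 775 − √(775² − 2 × 1060×10⁶/(0.85 × 42.6 × 375)) = 108.29 mm.
A_s = 0.85 f'_c a b / f_y = 0.85 × 42.6 × 108.29 × 375 / 415 = 3543.2 mm².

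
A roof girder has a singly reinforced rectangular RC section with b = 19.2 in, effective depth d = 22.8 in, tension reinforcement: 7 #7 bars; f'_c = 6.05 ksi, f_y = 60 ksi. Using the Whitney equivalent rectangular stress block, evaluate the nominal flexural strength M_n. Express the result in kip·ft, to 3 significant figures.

A_s = 7 × 0.6 = 4.2 in².
T = A_s f_y = 4.2 × 60 = 252 kips.
a = T/(0.85 f'_c b) = 252/(0.85 × 6.05 × 19.2) = 2.552 in.
M_n = T(d − a/2) = 252 × (22.8 − 1.276) = 5424.0 kip·in = 5424.0/12 = 452.00 kip·ft.

M_n ≈ 452 kip·ft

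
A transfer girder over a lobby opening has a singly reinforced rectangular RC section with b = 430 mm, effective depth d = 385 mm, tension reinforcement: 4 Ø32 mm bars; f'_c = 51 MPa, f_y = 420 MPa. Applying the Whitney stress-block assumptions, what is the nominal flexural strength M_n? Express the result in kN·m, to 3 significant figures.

A_s = 4 × 804 = 3216 mm².
T = A_s f_y = 3216 × 420 = 1350720 N = 1350.72 kN.
From C = T: a = T/(0.85 f'_c b) = 1350720/(0.85 × 51 × 430) = 72.46 mm.
M_n = T(d − a/2) = 1350.72 kN × (385 − 36.23) mm = 471.09 kN·m.

M_n ≈ 471 kN·m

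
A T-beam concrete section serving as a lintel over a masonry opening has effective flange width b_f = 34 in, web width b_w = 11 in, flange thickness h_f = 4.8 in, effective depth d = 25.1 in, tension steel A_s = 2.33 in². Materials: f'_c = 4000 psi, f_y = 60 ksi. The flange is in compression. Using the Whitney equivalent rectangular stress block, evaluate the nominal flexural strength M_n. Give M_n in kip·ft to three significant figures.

Tension: T = A_s f_y = 2.33 × 60 = 139.8 kips.
Try a within the flange: a = T/(0.85 f'_c b_f) = 139.8/(0.85 × 4 × 34) = 1.209 in.
Since a = 1.209 ≤ h_f = 4.8 in, the stress block lies entirely in the flange; analyse as a rectangular beam of width b_f.
M_n = T(d − a/2) = 139.8 × (25.1 − 0.6045) = 3424.5 kip·in.
M_n = 3424.5/12 = 285.38 kip·ft.

M_n ≈ 285 kip·ft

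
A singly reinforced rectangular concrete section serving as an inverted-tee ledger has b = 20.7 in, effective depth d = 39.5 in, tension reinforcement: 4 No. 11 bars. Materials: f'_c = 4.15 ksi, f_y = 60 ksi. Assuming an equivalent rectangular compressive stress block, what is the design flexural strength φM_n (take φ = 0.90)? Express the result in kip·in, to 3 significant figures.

φM_n ≈ 12400 kip·in

A_s = 4 × 1.56 = 6.24 in².
T = A_s f_y = 6.24 × 60 = 374.4 kips.
a = T/(0.85 f'_c b) = 374.4/(0.85 × 4.15 × 20.7) = 5.127 in.
M_n = T(d − a/2) = 374.4 × (39.5 − 2.5635) = 13829.0 kip·in.
φM_n = 0.90 × 13829.0 = 12446.1 kip·in.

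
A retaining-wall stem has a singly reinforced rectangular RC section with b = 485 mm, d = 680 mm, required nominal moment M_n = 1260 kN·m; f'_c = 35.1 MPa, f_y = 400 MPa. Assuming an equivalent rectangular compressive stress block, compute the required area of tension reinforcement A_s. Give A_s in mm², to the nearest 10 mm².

With M_n = 0.85 f'_c a b (d − a/2), solve the quadratic for a:
a = d − √(d² − 2M_n/(0.85 f'_c b)) = 680 − √(680² − 2 × 1260×10⁶/(0.85 × 35.1 × 485)) = 143.11 mm.
A_s = 0.85 f'_c a b / f_y = 0.85 × 35.1 × 143.11 × 485 / 400 = 5177.0 mm².

A_s ≈ 5180 mm²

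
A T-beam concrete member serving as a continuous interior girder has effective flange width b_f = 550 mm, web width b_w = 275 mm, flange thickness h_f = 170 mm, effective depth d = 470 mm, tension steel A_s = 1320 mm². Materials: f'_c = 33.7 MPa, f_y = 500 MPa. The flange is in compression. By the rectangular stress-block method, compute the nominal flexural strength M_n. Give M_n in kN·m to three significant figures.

M_n ≈ 296 kN·m

Tension: T = A_s f_y = 1320 × 500 = 660000 N.
Try a within the flange: a = T/(0.85 f'_c b_f) = 660000/(0.85 × 33.7 × 550) = 41.89 mm.
Since a = 41.89 ≤ h_f = 170 mm, the stress block lies entirely in the flange; analyse as a rectangular beam of width b_f.
M_n = T(d − a/2) = 660000 × (470 − 20.945) = 296.38 × 10⁶ N·mm.
M_n = 296.38 kN·m.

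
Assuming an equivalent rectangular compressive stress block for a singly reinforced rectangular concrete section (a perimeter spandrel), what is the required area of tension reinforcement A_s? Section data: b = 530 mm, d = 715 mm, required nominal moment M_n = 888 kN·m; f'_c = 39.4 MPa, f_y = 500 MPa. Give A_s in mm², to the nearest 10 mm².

With M_n = 0.85 f'_c a b (d − a/2), solve the quadratic for a:
a = d − √(d² − 2M_n/(0.85 f'_c b)) = 715 − √(715² − 2 × 888×10⁶/(0.85 × 39.4 × 530)) = 73.78 mm.
A_s = 0.85 f'_c a b / f_y = 0.85 × 39.4 × 73.78 × 530 / 500 = 2619.1 mm².

A_s ≈ 2620 mm²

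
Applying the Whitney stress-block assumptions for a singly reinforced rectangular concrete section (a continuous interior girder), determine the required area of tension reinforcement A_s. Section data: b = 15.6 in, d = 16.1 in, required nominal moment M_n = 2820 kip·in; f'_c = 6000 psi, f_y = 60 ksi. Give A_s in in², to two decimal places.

From M_n = 0.85 f'_c a b (d − a/2):
a = d − √(d² − 2M_n/(0.85 f'_c b)) = 16.1 − √(16.1² − 2 × 2820/(0.85 × 6 × 15.6)) = 2.377 in.
A_s = 0.85 f'_c a b / f_y = 0.85 × 6 × 2.377 × 15.6 / 60 = 3.152 in².

A_s ≈ 3.15 in²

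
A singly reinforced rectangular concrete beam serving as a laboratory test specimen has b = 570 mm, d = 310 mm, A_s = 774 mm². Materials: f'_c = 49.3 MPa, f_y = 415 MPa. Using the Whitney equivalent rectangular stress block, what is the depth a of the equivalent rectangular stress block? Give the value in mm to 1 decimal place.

T = A_s f_y = 774 × 415 = 321210 N = 321.21 kN.
Setting C = 0.85 f'_c a b equal to T: a = 321210/(0.85 × 49.3 × 570) = 13.4 mm.

a ≈ 13.4 mm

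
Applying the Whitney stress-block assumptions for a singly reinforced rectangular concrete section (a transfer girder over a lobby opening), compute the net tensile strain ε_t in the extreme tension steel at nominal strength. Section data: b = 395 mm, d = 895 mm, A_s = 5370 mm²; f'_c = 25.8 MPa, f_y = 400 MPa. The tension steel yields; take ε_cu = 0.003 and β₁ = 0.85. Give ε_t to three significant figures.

a = A_s f_y/(0.85 f'_c b) = 247.97 mm.
β₁ = 0.85, so c = a/β₁ = 247.97/0.85 = 291.73 mm.
From the linear strain diagram with ε_cu = 0.003: ε_t = 0.003 (d − c)/c = 0.003 × (895 − 291.73)/291.73 = 0.00620.
Since ε_t ≥ 0.005, the section is tension-controlled.

ε_t ≈ 0.00620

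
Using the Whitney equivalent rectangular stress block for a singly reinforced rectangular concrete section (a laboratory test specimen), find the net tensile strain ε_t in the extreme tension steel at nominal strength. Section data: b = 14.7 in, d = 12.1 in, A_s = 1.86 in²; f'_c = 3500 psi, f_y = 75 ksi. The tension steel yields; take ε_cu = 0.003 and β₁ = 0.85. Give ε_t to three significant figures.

ε_t ≈ 0.00667

a = A_s f_y/(0.85 f'_c b) = 3.190 in.
β₁ = 0.85, so c = a/β₁ = 3.190/0.85 = 3.753 in.
From the linear strain diagram with ε_cu = 0.003: ε_t = 0.003 (d − c)/c = 0.003 × (12.1 − 3.753)/3.753 = 0.00667.
Since ε_t ≥ 0.005, the section is tension-controlled.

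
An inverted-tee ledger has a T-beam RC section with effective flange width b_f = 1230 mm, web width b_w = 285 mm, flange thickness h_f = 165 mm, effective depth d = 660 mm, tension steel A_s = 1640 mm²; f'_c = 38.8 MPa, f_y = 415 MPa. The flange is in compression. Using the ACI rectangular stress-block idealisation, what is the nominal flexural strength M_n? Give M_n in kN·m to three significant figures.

M_n ≈ 443 kN·m

Tension: T = A_s f_y = 1640 × 415 = 680600 N.
Try a within the flange: a = T/(0.85 f'_c b_f) = 680600/(0.85 × 38.8 × 1230) = 16.78 mm.
Since a = 16.78 ≤ h_f = 165 mm, the stress block lies entirely in the flange; analyse as a rectangular beam of width b_f.
M_n = T(d − a/2) = 680600 × (660 − 8.39) = 443.49 × 10⁶ N·mm.
M_n = 443.49 kN·m.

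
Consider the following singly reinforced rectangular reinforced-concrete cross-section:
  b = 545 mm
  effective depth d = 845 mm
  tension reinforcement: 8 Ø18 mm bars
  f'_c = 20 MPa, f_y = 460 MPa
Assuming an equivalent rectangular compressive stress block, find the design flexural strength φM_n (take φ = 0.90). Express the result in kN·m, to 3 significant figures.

φM_n ≈ 668 kN·m

A_s = 8 × 254 = 2032 mm².
T = A_s f_y = 2032 × 460 = 934720 N = 934.72 kN.
From C = T: a = T/(0.85 f'_c b) = 934720/(0.85 × 20 × 545) = 100.89 mm.
M_n = T(d − a/2) = 934.72 kN × (845 − 50.445) mm = 742.69 kN·m.
φM_n = 0.90 × 742.69 = 668.42 kN·m.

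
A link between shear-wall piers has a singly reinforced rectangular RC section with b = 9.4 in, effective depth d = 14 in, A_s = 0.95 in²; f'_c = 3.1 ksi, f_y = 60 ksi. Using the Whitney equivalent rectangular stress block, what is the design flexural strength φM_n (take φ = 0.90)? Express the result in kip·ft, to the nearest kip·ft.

T = A_s f_y = 0.95 × 60 = 57 kips.
a = T/(0.85 f'_c b) = 57/(0.85 × 3.1 × 9.4) = 2.301 in.
M_n = T(d − a/2) = 57 × (14 − 1.1505) = 732.4 kip·in = 732.4/12 = 61.03 kip·ft.
φM_n = 0.90 × 61.03 = 54.93 kip·ft.

φM_n ≈ 55 kip·ft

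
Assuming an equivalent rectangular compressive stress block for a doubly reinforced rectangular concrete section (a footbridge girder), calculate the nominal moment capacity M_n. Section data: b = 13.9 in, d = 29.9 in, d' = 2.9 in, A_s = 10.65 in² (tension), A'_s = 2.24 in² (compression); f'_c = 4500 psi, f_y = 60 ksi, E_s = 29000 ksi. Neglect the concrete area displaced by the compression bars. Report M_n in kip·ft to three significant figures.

M_n ≈ 1360 kip·ft

Assume both steels yield.
a = (A_s − A'_s) f_y/(0.85 f'_c b) = (10.65 − 2.24) × 60/(0.85 × 4.5 × 13.9) = 9.491 in.
c = a/β₁ = 9.491/0.825 = 11.504 in; ε'_s = 0.003(c − d')/c = 0.0022 ≥ ε_y = 0.0021, so the compression steel yields.
M_n = (A_s − A'_s) f_y (d − a/2) + A'_s f_y (d − d') = 504.6 × (29.9 − 4.7455) + 134.4 × (29.9 − 2.9) = 12693.0 + 3628.8 = 16321.8 kip·in = 16321.8/12 = 1360.15 kip·ft.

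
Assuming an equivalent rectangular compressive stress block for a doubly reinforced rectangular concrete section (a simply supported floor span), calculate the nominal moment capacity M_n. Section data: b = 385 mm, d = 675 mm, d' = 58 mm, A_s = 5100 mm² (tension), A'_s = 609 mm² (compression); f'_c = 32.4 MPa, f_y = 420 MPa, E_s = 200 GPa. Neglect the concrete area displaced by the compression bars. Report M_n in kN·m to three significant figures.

Assume both tension and compression steel yield.
Net tension couple steel: A_s − A'_s = 4491 mm².
a = (A_s − A'_s) f_y / (0.85 f'_c b) = 1886220/(0.85 × 32.4 × 385) = 177.90 mm.
c = a/β₁ = 177.90/0.819 = 217.22 mm; ε'_s = 0.003(c − d')/c = 0.0022 ≥ f_y/E_s = 0.0021, so compression steel does yield.
M_n = (A_s − A'_s) f_y (d − a/2) + A'_s f_y (d − d') = [1886220 × (675 − 88.95) + 255780 × (675 − 58)] × 10⁻⁶ = 1105.42 + 157.82 = 1263.24 kN·m.

M_n ≈ 1260 kN·m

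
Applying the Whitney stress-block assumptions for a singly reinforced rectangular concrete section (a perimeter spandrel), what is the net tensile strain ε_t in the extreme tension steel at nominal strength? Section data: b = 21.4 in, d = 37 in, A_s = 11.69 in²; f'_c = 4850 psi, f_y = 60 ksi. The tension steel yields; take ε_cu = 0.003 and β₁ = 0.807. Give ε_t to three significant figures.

ε_t ≈ 0.00827

a = A_s f_y/(0.85 f'_c b) = 7.950 in.
β₁ = 0.807, so c = a/β₁ = 7.950/0.807 = 9.851 in.
From the linear strain diagram with ε_cu = 0.003: ε_t = 0.003 (d − c)/c = 0.003 × (37 − 9.851)/9.851 = 0.00827.
Since ε_t ≥ 0.005, the section is tension-controlled.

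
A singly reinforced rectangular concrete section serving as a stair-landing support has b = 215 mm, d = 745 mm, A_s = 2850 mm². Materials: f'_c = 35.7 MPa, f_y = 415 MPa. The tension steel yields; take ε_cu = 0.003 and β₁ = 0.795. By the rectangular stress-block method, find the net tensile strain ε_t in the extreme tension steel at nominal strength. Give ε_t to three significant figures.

a = A_s f_y/(0.85 f'_c b) = 181.29 mm.
β₁ = 0.795, so c = a/β₁ = 181.29/0.795 = 228.04 mm.
From the linear strain diagram with ε_cu = 0.003: ε_t = 0.003 (d − c)/c = 0.003 × (745 − 228.04)/228.04 = 0.00680.
Since ε_t ≥ 0.005, the section is tension-controlled.

ε_t ≈ 0.00680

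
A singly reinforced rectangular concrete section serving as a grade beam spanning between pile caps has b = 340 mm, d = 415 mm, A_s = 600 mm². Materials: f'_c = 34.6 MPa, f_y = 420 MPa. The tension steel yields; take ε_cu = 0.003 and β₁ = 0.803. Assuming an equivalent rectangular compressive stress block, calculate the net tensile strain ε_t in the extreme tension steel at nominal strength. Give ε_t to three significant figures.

ε_t ≈ 0.0367

a = A_s f_y/(0.85 f'_c b) = 25.20 mm.
β₁ = 0.803, so c = a/β₁ = 25.20/0.803 = 31.38 mm.
From the linear strain diagram with ε_cu = 0.003: ε_t = 0.003 (d − c)/c = 0.003 × (415 − 31.38)/31.38 = 0.0367.
Since ε_t ≥ 0.005, the section is tension-controlled.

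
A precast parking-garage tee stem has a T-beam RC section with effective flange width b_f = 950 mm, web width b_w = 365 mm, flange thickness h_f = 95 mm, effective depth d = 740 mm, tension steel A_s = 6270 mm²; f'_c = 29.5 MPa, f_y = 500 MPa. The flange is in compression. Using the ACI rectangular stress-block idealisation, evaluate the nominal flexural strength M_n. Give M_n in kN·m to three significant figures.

M_n ≈ 2090 kN·m

Tension: T = A_s f_y = 6270 × 500 = 3135000 N.
Try a within the flange: a = T/(0.85 f'_c b_f) = 3135000/(0.85 × 29.5 × 950) = 131.61 mm.
a = 131.61 > h_f = 95 mm: the block extends into the web. Split into flange-overhang and web parts.
C_f = 0.85 f'_c (b_f − b_w) h_f = 0.85 × 29.5 × (950 − 365) × 95 = 1393543 N.
Remaining web compression depth: a_w = (T − C_f)/(0.85 f'_c b_w) = (3135000 − 1393543)/(0.85 × 29.5 × 365) = 190.27 mm.
M_n = C_f(d − h_f/2) + (T − C_f)(d − a_w/2) = 1393543 × (740 − 47.5) + 1741457 × (740 − 95.135) = 965.03 + 1123.00 = 2088.03 × 10⁶ N·mm.
M_n = 2088.03 kN·m.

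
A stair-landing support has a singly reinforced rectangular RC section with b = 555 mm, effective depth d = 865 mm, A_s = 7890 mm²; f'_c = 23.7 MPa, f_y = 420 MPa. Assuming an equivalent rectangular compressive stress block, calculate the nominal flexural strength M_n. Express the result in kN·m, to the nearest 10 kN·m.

M_n ≈ 2380 kN·m

T = A_s f_y = 7890 × 420 = 3313800 N = 3313.8 kN.
From C = T: a = T/(0.85 f'_c b) = 3313800/(0.85 × 23.7 × 555) = 296.39 mm.
M_n = T(d − a/2) = 3313.8 kN × (865 − 148.195) mm = 2375.35 kN·m.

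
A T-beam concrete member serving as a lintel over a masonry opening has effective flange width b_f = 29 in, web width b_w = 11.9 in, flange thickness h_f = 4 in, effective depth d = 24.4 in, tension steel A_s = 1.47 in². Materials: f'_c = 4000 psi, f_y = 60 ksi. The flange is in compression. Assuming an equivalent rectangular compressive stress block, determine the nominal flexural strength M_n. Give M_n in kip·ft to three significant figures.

M_n ≈ 176 kip·ft

Tension: T = A_s f_y = 1.47 × 60 = 88.2 kips.
Try a within the flange: a = T/(0.85 f'_c b_f) = 88.2/(0.85 × 4 × 29) = 0.895 in.
Since a = 0.895 ≤ h_f = 4 in, the stress block lies entirely in the flange; analyse as a rectangular beam of width b_f.
M_n = T(d − a/2) = 88.2 × (24.4 − 0.4475) = 2112.6 kip·in.
M_n = 2112.6/12 = 176.05 kip·ft.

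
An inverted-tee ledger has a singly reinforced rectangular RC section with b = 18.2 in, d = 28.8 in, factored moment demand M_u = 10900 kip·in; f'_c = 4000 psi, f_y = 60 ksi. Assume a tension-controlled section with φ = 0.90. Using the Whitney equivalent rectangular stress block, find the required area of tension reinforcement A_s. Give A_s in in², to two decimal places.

A_s ≈ 8.12 in²

M_n = M_u/φ = 10900/0.90 = 12111.1 kip·in.
From M_n = 0.85 f'_c a b (d − a/2):
a = d − √(d² − 2M_n/(0.85 f'_c b)) = 28.8 − √(28.8² − 2 × 12111.1/(0.85 × 4 × 18.2)) = 7.872 in.
A_s = 0.85 f'_c a b / f_y = 0.85 × 4 × 7.872 × 18.2 / 60 = 8.119 in².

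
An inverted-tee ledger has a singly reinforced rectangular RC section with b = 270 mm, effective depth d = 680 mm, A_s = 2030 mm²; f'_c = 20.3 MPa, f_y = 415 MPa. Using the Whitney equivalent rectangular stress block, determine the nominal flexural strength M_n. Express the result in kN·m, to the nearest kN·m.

M_n ≈ 497 kN·m

T = A_s f_y = 2030 × 415 = 842450 N = 842.45 kN.
From C = T: a = T/(0.85 f'_c b) = 842450/(0.85 × 20.3 × 270) = 180.83 mm.
M_n = T(d − a/2) = 842.45 kN × (680 − 90.415) mm = 496.70 kN·m.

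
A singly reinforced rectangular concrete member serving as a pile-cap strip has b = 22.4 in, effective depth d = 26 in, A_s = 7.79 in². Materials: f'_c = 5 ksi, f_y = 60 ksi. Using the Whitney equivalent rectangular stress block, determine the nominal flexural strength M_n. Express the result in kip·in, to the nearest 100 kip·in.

M_n ≈ 11000 kip·in

T = A_s f_y = 7.79 × 60 = 467.4 kips.
a = T/(0.85 f'_c b) = 467.4/(0.85 × 5 × 22.4) = 4.910 in.
M_n = T(d − a/2) = 467.4 × (26 − 2.455) = 11004.9 kip·in.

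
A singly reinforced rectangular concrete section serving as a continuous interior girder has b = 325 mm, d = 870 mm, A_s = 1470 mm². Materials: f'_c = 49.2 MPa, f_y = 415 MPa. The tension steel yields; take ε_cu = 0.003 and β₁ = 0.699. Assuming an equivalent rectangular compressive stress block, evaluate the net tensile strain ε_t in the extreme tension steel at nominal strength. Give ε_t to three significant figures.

ε_t ≈ 0.0376

a = A_s f_y/(0.85 f'_c b) = 44.88 mm.
β₁ = 0.699, so c = a/β₁ = 44.88/0.699 = 64.21 mm.
From the linear strain diagram with ε_cu = 0.003: ε_t = 0.003 (d − c)/c = 0.003 × (870 − 64.21)/64.21 = 0.0376.
Since ε_t ≥ 0.005, the section is tension-controlled.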